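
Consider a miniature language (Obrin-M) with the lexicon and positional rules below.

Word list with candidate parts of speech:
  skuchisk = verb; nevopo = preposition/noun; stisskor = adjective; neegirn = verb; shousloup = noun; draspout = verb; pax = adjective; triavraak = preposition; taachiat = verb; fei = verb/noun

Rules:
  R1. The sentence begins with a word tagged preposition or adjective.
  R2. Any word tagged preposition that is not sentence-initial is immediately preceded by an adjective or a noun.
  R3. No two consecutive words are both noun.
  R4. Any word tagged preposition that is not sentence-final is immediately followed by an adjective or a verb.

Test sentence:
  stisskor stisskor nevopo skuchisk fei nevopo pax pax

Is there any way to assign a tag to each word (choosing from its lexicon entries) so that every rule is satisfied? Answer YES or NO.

Candidates per position — 1:stisskor {adjective}; 2:stisskor {adjective}; 3:nevopo {preposition,noun}; 4:skuchisk {verb}; 5:fei {verb,noun}; 6:nevopo {preposition,noun}; 7:pax {adjective}; 8:pax {adjective}.
One satisfying assignment: adjective adjective noun verb noun preposition adjective adjective.
Verifying each rule — rule 1 holds; rule 2 holds; rule 3 holds; rule 4 holds.

YES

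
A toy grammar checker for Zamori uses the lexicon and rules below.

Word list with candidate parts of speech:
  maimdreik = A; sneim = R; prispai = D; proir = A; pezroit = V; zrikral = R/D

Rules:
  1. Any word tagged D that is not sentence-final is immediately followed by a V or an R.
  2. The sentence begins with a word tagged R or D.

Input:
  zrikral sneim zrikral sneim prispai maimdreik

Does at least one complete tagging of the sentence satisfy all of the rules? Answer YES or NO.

Candidates per position — 1:zrikral {R,D}; 2:sneim {R}; 3:zrikral {R,D}; 4:sneim {R}; 5:prispai {D}; 6:maimdreik {A}.
Rule 1 cannot be satisfied by any choice of tags from the lexicon.
So there is no consistent tagging.

NO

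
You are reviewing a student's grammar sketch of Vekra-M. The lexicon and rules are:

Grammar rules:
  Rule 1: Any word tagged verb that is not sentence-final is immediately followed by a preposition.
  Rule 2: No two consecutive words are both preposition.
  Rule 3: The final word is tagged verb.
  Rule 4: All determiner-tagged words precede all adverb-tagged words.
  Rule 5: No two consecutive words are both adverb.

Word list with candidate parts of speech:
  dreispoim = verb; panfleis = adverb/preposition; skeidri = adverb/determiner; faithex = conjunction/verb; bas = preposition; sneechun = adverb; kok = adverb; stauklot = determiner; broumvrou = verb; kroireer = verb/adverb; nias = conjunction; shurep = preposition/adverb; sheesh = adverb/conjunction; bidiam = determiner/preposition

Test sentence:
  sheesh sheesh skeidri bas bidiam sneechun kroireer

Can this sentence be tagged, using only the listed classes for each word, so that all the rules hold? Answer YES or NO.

YES

Candidates per position — 1:sheesh {adverb,conjunction}; 2:sheesh {adverb,conjunction}; 3:skeidri {adverb,determiner}; 4:bas {preposition}; 5:bidiam {determiner,preposition}; 6:sneechun {adverb}; 7:kroireer {verb,adverb}.
One satisfying assignment: conjunction conjunction determiner preposition determiner adverb verb.
Check: rule 1 holds; rule 2 holds; rule 3 holds; rule 4 holds; rule 5 holds.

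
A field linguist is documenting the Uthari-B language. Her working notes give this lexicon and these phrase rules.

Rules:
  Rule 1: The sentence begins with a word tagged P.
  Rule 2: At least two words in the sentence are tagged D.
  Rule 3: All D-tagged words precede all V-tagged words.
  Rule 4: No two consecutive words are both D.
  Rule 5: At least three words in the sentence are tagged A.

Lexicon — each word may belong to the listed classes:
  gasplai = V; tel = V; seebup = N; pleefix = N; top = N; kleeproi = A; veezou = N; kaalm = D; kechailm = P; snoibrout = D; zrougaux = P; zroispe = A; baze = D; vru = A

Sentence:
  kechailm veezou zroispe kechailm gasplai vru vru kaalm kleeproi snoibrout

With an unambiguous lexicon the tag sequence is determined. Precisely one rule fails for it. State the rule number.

3

Fixed tagging: P N A P V A A D A D.
Checking each rule: R1 pass, R2 pass, R3 fail, R4 pass, R5 pass.
Only rule 3 fails.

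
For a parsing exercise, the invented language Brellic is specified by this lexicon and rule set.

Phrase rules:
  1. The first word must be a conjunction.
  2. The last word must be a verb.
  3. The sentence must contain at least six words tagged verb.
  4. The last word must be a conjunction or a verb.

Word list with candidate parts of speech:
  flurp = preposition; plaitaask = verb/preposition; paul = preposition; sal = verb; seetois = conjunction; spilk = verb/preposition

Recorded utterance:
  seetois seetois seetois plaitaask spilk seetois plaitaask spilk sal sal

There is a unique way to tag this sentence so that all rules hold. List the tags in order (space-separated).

conjunction conjunction conjunction verb verb conjunction verb verb verb verb

Candidates per position — 1:seetois {conjunction}; 2:seetois {conjunction}; 3:seetois {conjunction}; 4:plaitaask {verb,preposition}; 5:spilk {verb,preposition}; 6:seetois {conjunction}; 7:plaitaask {verb,preposition}; 8:spilk {verb,preposition}; 9:sal {verb}; 10:sal {verb}.
At position 4, choosing preposition makes rule 3 impossible to satisfy; hence verb.
At position 5, choosing preposition makes rule 3 impossible to satisfy; hence verb.
At position 7, choosing preposition makes rule 3 impossible to satisfy; hence verb.
At position 8, choosing preposition makes rule 3 impossible to satisfy; hence verb.
That leaves exactly one tagging: conjunction conjunction conjunction verb verb conjunction verb verb verb verb.
Checking: rule 1 ok; rule 2 ok; rule 3 ok; rule 4 ok.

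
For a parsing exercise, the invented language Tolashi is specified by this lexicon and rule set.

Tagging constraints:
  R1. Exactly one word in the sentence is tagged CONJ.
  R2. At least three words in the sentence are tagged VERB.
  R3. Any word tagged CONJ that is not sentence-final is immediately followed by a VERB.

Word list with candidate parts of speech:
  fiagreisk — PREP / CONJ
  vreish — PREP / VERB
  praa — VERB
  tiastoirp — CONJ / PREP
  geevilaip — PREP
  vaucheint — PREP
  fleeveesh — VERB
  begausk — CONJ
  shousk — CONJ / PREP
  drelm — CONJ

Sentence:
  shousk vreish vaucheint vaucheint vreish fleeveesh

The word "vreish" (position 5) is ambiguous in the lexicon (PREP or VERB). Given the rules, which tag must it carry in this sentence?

Candidates per position — 1:shousk {CONJ,PREP}; 2:vreish {PREP,VERB}; 3:vaucheint {PREP}; 4:vaucheint {PREP}; 5:vreish {PREP,VERB}; 6:fleeveesh {VERB}.
Position 1: tagging it PREP would leave rule 1 unsatisfiable, so it must be CONJ.
Position 2: tagging it PREP would leave rule 2 unsatisfiable, so it must be VERB.
Position 5: tagging it PREP would leave rule 2 unsatisfiable, so it must be VERB.
The only consistent sequence is: CONJ VERB PREP PREP VERB VERB.
Check: rule 1 holds; rule 2 holds; rule 3 holds.

VERB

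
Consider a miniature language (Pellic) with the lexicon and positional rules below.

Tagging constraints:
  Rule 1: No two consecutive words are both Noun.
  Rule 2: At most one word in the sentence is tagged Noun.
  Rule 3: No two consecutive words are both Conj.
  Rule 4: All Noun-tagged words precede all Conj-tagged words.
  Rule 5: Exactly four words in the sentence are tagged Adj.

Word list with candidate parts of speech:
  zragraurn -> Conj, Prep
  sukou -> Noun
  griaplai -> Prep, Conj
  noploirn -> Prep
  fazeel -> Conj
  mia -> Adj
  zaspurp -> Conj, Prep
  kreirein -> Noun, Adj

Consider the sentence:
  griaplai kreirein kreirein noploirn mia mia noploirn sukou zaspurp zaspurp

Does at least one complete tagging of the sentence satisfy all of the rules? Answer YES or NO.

Candidates per position — 1:griaplai {Prep,Conj}; 2:kreirein {Noun,Adj}; 3:kreirein {Noun,Adj}; 4:noploirn {Prep}; 5:mia {Adj}; 6:mia {Adj}; 7:noploirn {Prep}; 8:sukou {Noun}; 9:zaspurp {Conj,Prep}; 10:zaspurp {Conj,Prep}.
One satisfying assignment: Prep Adj Adj Prep Adj Adj Prep Noun Conj Prep.
Check: rule 1 holds; rule 2 holds; rule 3 holds; rule 4 holds; rule 5 holds.

YES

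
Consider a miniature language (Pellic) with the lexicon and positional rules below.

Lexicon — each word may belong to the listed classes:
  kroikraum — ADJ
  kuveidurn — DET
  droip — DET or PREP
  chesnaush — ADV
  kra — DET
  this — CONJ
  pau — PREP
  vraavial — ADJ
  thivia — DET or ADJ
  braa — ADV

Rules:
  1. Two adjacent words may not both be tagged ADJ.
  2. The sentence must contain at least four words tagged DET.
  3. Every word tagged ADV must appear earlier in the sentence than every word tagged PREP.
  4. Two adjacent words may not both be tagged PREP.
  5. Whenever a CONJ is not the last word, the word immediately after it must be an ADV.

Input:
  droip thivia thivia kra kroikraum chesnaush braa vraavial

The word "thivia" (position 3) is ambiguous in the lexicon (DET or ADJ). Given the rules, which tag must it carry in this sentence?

Candidates per position — 1:droip {DET,PREP}; 2:thivia {DET,ADJ}; 3:thivia {DET,ADJ}; 4:kra {DET}; 5:kroikraum {ADJ}; 6:chesnaush {ADV}; 7:braa {ADV}; 8:vraavial {ADJ}.
If word 1 were PREP, no tagging could satisfy rule 2; so word 1 is DET.
If word 2 were ADJ, no tagging could satisfy rule 2; so word 2 is DET.
If word 3 were ADJ, no tagging could satisfy rule 2; so word 3 is DET.
The only consistent sequence is: DET DET DET DET ADJ ADV ADV ADJ.
Verifying each rule — rule 1 holds; rule 2 holds; rule 3 holds; rule 4 holds; rule 5 holds.

DET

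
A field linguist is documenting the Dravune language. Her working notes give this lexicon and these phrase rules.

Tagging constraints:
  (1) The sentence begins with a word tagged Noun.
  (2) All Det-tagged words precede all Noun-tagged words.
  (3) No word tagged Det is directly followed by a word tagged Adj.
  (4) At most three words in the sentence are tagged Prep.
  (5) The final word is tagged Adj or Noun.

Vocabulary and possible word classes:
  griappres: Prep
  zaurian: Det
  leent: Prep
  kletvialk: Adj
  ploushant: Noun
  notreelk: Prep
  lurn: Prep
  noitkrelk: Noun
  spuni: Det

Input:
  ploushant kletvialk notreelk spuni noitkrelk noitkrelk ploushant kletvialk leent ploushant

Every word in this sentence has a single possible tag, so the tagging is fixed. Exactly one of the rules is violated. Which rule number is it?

Fixed tagging: Noun Adj Prep Det Noun Noun Noun Adj Prep Noun.
Checking each rule: R1 pass, R2 fail, R3 pass, R4 pass, R5 pass.
Only rule 2 fails.

2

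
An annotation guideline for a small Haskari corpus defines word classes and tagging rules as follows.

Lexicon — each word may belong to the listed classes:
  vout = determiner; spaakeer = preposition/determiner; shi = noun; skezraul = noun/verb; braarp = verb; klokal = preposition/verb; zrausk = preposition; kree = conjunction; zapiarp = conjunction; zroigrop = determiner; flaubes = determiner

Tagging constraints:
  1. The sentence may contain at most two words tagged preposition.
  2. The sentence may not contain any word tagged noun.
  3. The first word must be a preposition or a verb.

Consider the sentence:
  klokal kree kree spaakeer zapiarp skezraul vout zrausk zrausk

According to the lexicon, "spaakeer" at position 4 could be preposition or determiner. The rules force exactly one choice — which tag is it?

Candidates per position — 1:klokal {preposition,verb}; 2:kree {conjunction}; 3:kree {conjunction}; 4:spaakeer {preposition,determiner}; 5:zapiarp {conjunction}; 6:skezraul {noun,verb}; 7:vout {determiner}; 8:zrausk {preposition}; 9:zrausk {preposition}.
Position 1: preposition is ruled out by rule 1; that leaves verb.
Position 4: preposition is ruled out by rule 1; that leaves determiner.
Position 6: noun is ruled out by rule 2; that leaves verb.
That leaves exactly one tagging: verb conjunction conjunction determiner conjunction verb determiner preposition preposition.
Verifying each rule — rule 1 ✓; rule 2 ✓; rule 3 ✓.

determiner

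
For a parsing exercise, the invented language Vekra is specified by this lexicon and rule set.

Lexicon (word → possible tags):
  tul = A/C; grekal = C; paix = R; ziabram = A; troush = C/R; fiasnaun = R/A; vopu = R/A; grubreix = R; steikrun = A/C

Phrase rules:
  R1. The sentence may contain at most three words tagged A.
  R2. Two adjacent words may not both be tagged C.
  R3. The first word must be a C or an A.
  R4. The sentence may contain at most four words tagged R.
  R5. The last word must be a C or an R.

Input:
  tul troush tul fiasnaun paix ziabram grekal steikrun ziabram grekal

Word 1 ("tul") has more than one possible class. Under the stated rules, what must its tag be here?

C

Candidates per position — 1:tul {A,C}; 2:troush {C,R}; 3:tul {A,C}; 4:fiasnaun {R,A}; 5:paix {R}; 6:ziabram {A}; 7:grekal {C}; 8:steikrun {A,C}; 9:ziabram {A}; 10:grekal {C}.
Word 8 cannot be C — rule 2 would then fail for every completion. It is A.
Word 1 cannot be A — rule 1 would then fail for every completion. It is C.
Word 2 cannot be C — rule 2 would then fail for every completion. It is R.
Word 3 cannot be A — rule 1 would then fail for every completion. It is C.
Word 4 cannot be A — rule 1 would then fail for every completion. It is R.
The only consistent sequence is: C R C R R A C A A C.
Checking: rule 1 ✓; rule 2 ✓; rule 3 ✓; rule 4 ✓; rule 5 ✓.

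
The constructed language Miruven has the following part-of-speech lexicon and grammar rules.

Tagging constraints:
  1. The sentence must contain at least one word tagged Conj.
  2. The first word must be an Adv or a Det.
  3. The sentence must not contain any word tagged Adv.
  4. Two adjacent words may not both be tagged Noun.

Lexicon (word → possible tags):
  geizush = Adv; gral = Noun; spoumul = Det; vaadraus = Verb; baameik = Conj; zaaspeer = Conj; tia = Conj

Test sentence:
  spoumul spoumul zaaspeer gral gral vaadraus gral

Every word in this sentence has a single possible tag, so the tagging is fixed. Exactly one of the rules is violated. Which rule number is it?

4

Fixed tagging: Det Det Conj Noun Noun Verb Noun.
Applying the rules: R1 holds, R2 holds, R3 holds, R4 violated.
Only rule 4 fails.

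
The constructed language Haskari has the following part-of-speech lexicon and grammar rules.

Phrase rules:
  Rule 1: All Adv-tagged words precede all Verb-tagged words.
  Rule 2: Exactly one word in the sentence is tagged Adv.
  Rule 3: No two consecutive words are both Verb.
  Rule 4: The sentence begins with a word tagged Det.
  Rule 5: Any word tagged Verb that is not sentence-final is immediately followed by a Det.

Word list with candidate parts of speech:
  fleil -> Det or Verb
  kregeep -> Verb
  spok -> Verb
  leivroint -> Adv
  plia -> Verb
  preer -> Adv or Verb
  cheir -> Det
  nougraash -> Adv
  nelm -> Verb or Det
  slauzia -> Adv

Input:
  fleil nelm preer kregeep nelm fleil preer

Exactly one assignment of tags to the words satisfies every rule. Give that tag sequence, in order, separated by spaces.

Candidates per position — 1:fleil {Det,Verb}; 2:nelm {Verb,Det}; 3:preer {Adv,Verb}; 4:kregeep {Verb}; 5:nelm {Verb,Det}; 6:fleil {Det,Verb}; 7:preer {Adv,Verb}.
Position 1: Verb is ruled out by rule 4; that leaves Det.
Position 2: Verb is ruled out by rule 5; that leaves Det.
Position 3: Verb is ruled out by rule 3; that leaves Adv.
Position 5: Verb is ruled out by rule 3; that leaves Det.
Position 6: Verb is ruled out by rule 5; that leaves Det.
Position 7: Adv is ruled out by rule 1; that leaves Verb.
That leaves exactly one tagging: Det Det Adv Verb Det Det Verb.
Verifying each rule — rule 1 ok; rule 2 ok; rule 3 ok; rule 4 ok; rule 5 ok.

Det Det Adv Verb Det Det Verb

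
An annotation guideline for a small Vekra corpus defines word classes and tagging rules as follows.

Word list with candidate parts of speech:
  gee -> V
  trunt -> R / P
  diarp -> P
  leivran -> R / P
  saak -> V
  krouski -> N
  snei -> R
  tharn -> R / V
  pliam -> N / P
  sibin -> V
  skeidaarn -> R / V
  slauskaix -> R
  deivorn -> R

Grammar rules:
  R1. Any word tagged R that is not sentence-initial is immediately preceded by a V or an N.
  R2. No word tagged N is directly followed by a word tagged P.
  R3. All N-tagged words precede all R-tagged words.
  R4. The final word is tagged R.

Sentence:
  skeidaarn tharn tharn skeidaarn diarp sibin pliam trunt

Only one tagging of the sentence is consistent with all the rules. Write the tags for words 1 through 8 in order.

Candidates per position — 1:skeidaarn {R,V}; 2:tharn {R,V}; 3:tharn {R,V}; 4:skeidaarn {R,V}; 5:diarp {P}; 6:sibin {V}; 7:pliam {N,P}; 8:trunt {R,P}.
At position 8, choosing P makes rule 4 impossible to satisfy; hence R.
At position 7, choosing P makes rule 1 impossible to satisfy; hence N.
At position 1, choosing R makes rule 3 impossible to satisfy; hence V.
At position 2, choosing R makes rule 3 impossible to satisfy; hence V.
At position 3, choosing R makes rule 3 impossible to satisfy; hence V.
At position 4, choosing R makes rule 3 impossible to satisfy; hence V.
The unique satisfying tagging is: V V V V P V N R.
Verifying each rule — rule 1 holds; rule 2 holds; rule 3 holds; rule 4 holds.

V V V V P V N R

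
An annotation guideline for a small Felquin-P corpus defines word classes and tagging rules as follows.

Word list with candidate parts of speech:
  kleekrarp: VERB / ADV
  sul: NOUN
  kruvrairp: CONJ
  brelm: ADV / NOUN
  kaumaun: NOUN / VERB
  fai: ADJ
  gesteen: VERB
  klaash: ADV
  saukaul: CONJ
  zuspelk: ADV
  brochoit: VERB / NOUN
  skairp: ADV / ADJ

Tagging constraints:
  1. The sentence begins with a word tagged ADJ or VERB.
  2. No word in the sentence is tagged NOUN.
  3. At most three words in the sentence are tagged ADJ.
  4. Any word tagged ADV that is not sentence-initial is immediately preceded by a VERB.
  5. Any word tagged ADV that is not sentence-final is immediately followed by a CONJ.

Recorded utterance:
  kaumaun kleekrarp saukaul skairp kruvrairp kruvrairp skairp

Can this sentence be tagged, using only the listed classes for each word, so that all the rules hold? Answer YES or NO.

Candidates per position — 1:kaumaun {NOUN,VERB}; 2:kleekrarp {VERB,ADV}; 3:saukaul {CONJ}; 4:skairp {ADV,ADJ}; 5:kruvrairp {CONJ}; 6:kruvrairp {CONJ}; 7:skairp {ADV,ADJ}.
One satisfying assignment: VERB ADV CONJ ADJ CONJ CONJ ADJ.
Rule-by-rule: rule 1 ✓; rule 2 ✓; rule 3 ✓; rule 4 ✓; rule 5 ✓.

YES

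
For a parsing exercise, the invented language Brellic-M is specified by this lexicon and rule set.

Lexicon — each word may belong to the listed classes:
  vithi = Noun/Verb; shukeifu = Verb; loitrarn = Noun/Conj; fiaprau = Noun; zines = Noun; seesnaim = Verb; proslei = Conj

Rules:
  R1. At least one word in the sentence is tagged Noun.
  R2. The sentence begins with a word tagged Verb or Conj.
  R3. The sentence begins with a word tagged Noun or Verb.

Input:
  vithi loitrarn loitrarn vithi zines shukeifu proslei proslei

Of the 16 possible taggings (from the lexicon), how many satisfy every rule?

Candidates per position — 1:vithi {Noun,Verb}; 2:loitrarn {Noun,Conj}; 3:loitrarn {Noun,Conj}; 4:vithi {Noun,Verb}; 5:zines {Noun}; 6:shukeifu {Verb}; 7:proslei {Conj}; 8:proslei {Conj}.
There are 16 candidate sequences in total.
Checking each against the rules leaves 8 sequences.
Count = 8.

8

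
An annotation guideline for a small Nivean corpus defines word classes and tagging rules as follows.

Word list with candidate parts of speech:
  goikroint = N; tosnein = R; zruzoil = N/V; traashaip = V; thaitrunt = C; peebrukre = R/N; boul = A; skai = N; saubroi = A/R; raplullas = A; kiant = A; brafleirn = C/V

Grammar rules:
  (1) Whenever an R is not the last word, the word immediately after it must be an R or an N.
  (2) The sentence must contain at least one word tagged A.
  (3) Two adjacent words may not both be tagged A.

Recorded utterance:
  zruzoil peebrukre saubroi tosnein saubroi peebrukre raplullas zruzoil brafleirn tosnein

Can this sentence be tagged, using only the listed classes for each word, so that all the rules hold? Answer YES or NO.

YES

Candidates per position — 1:zruzoil {N,V}; 2:peebrukre {R,N}; 3:saubroi {A,R}; 4:tosnein {R}; 5:saubroi {A,R}; 6:peebrukre {R,N}; 7:raplullas {A}; 8:zruzoil {N,V}; 9:brafleirn {C,V}; 10:tosnein {R}.
One satisfying assignment: V R R R R N A N V R.
Verifying each rule — rule 1 ✓; rule 2 ✓; rule 3 ✓.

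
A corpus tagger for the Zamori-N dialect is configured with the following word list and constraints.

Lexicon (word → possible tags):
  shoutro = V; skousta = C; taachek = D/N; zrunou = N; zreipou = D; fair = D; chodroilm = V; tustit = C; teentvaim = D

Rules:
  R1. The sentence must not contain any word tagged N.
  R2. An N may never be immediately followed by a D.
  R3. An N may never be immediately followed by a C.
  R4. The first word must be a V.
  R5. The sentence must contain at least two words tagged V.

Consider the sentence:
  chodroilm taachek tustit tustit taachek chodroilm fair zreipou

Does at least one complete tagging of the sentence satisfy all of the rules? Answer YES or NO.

YES

Candidates per position — 1:chodroilm {V}; 2:taachek {D,N}; 3:tustit {C}; 4:tustit {C}; 5:taachek {D,N}; 6:chodroilm {V}; 7:fair {D}; 8:zreipou {D}.
One satisfying assignment: V D C C D V D D.
Check: rule 1 ok; rule 2 ok; rule 3 ok; rule 4 ok; rule 5 ok.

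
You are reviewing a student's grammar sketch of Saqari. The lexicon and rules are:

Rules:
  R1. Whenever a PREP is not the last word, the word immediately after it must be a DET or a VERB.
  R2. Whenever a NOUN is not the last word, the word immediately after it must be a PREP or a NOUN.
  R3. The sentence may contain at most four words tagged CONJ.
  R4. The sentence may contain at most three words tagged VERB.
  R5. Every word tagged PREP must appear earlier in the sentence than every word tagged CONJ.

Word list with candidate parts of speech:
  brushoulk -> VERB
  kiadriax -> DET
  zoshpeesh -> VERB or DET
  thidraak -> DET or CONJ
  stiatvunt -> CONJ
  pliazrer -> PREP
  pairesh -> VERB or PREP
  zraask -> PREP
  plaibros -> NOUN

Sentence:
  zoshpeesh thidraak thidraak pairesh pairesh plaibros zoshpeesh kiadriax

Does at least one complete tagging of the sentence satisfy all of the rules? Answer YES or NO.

NO

Candidates per position — 1:zoshpeesh {VERB,DET}; 2:thidraak {DET,CONJ}; 3:thidraak {DET,CONJ}; 4:pairesh {VERB,PREP}; 5:pairesh {VERB,PREP}; 6:plaibros {NOUN}; 7:zoshpeesh {VERB,DET}; 8:kiadriax {DET}.
Rule 2 cannot be satisfied by any choice of tags from the lexicon.
So there is no consistent tagging.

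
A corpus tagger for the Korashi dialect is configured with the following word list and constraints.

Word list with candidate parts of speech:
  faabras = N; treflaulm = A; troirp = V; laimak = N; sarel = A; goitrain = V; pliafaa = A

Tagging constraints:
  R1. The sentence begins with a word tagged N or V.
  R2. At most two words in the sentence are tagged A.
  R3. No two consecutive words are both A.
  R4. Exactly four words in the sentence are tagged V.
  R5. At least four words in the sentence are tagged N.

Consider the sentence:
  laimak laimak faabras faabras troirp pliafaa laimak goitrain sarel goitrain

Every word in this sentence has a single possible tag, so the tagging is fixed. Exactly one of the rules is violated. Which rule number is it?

Fixed tagging: N N N N V A N V A V.
Checking each rule: R1 ok, R2 ok, R3 ok, R4 fails, R5 ok.
Only rule 4 fails.

4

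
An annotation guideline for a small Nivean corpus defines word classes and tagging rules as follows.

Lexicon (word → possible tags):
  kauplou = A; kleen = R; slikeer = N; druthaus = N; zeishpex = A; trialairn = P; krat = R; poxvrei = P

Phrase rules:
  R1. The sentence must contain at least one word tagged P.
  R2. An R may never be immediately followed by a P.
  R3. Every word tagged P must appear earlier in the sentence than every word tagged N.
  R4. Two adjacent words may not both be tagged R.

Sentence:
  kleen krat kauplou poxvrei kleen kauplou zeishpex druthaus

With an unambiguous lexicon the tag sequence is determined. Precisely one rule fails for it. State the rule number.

4

Fixed tagging: R R A P R A A N.
Applying the rules: R1 holds, R2 holds, R3 holds, R4 violated.
Only rule 4 fails.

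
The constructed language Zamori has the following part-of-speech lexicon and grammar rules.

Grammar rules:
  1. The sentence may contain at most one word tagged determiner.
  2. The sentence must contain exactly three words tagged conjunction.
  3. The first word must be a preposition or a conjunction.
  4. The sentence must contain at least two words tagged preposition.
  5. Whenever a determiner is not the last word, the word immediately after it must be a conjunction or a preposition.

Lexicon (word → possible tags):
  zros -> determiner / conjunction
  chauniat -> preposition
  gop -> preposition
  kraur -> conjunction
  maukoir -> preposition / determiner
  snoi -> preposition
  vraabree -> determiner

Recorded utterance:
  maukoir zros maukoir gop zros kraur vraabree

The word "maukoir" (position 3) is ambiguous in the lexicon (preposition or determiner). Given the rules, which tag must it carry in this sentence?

preposition

Candidates per position — 1:maukoir {preposition,determiner}; 2:zros {determiner,conjunction}; 3:maukoir {preposition,determiner}; 4:gop {preposition}; 5:zros {determiner,conjunction}; 6:kraur {conjunction}; 7:vraabree {determiner}.
Word 1 cannot be determiner — rule 1 would then fail for every completion. It is preposition.
Word 2 cannot be determiner — rule 1 would then fail for every completion. It is conjunction.
Word 3 cannot be determiner — rule 1 would then fail for every completion. It is preposition.
Word 5 cannot be determiner — rule 1 would then fail for every completion. It is conjunction.
The unique satisfying tagging is: preposition conjunction preposition preposition conjunction conjunction determiner.
Rule-by-rule: rule 1 ✓; rule 2 ✓; rule 3 ✓; rule 4 ✓; rule 5 ✓.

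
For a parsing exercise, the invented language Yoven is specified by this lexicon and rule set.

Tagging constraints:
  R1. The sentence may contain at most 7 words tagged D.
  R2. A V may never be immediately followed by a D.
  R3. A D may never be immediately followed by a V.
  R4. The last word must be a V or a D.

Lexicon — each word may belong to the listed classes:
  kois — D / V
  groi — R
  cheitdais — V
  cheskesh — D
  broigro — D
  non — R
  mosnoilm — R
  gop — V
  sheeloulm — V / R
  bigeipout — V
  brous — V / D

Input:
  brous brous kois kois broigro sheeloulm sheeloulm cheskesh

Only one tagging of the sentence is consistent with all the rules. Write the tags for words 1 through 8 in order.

D D D D D R R D

Candidates per position — 1:brous {V,D}; 2:brous {V,D}; 3:kois {D,V}; 4:kois {D,V}; 5:broigro {D}; 6:sheeloulm {V,R}; 7:sheeloulm {V,R}; 8:cheskesh {D}.
Word 1 cannot be V — rule 2 would then fail for every completion. It is D.
Word 2 cannot be V — rule 2 would then fail for every completion. It is D.
Word 3 cannot be V — rule 2 would then fail for every completion. It is D.
Word 4 cannot be V — rule 2 would then fail for every completion. It is D.
Word 6 cannot be V — rule 3 would then fail for every completion. It is R.
Word 7 cannot be V — rule 2 would then fail for every completion. It is R.
The only consistent sequence is: D D D D D R R D.
Verifying each rule — rule 1 ✓; rule 2 ✓; rule 3 ✓; rule 4 ✓.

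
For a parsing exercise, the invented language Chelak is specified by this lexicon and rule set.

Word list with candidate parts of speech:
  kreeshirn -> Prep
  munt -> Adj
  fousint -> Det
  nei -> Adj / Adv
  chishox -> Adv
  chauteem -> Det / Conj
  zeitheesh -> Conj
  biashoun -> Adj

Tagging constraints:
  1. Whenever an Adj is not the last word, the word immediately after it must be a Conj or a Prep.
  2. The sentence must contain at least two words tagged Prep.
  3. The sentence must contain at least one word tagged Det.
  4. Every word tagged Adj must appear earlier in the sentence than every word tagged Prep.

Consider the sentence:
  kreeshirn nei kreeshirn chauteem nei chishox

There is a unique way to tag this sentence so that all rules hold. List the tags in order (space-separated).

Candidates per position — 1:kreeshirn {Prep}; 2:nei {Adj,Adv}; 3:kreeshirn {Prep}; 4:chauteem {Det,Conj}; 5:nei {Adj,Adv}; 6:chishox {Adv}.
Position 2: tagging it Adj would leave rule 4 unsatisfiable, so it must be Adv.
Position 4: tagging it Conj would leave rule 3 unsatisfiable, so it must be Det.
Position 5: tagging it Adj would leave rule 1 unsatisfiable, so it must be Adv.
That leaves exactly one tagging: Prep Adv Prep Det Adv Adv.
Checking: rule 1 ✓; rule 2 ✓; rule 3 ✓; rule 4 ✓.

Prep Adv Prep Det Adv Adv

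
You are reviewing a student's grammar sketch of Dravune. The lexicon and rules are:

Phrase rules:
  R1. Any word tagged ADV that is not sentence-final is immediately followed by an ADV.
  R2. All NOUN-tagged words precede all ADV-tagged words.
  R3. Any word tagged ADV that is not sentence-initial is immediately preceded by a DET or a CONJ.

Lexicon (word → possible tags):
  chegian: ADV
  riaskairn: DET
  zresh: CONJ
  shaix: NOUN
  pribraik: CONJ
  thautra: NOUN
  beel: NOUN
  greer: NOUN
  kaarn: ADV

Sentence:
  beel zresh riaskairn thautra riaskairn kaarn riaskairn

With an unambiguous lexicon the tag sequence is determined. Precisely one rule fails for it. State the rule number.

1

Fixed tagging: NOUN CONJ DET NOUN DET ADV DET.
Checking each rule: R1 violated, R2 holds, R3 holds.
Only rule 1 fails.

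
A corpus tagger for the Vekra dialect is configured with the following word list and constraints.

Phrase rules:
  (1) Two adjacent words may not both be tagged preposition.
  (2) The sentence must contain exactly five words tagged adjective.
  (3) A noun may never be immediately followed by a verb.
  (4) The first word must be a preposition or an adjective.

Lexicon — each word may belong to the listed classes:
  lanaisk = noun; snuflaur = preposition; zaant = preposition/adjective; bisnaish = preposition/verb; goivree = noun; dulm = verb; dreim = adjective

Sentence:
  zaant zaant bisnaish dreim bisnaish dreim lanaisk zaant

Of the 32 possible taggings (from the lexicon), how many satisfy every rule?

Candidates per position — 1:zaant {preposition,adjective}; 2:zaant {preposition,adjective}; 3:bisnaish {preposition,verb}; 4:dreim {adjective}; 5:bisnaish {preposition,verb}; 6:dreim {adjective}; 7:lanaisk {noun}; 8:zaant {preposition,adjective}.
There are 32 candidate sequences in total.
The sequences that satisfy every rule: adjective adjective preposition adjective preposition adjective noun adjective; adjective adjective preposition adjective verb adjective noun adjective; adjective adjective verb adjective preposition adjective noun adjective; adjective adjective verb adjective verb adjective noun adjective.
Count = 4.

4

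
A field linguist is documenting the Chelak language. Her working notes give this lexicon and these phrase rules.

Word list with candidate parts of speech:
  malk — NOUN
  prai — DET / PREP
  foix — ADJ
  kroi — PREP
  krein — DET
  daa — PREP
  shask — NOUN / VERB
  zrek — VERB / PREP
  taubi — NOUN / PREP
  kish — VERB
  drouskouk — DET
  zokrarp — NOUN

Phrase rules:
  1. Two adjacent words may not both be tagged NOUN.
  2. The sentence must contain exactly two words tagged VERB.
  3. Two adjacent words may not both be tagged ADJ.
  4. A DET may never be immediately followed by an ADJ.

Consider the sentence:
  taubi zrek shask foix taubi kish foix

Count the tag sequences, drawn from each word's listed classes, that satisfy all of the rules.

Candidates per position — 1:taubi {NOUN,PREP}; 2:zrek {VERB,PREP}; 3:shask {NOUN,VERB}; 4:foix {ADJ}; 5:taubi {NOUN,PREP}; 6:kish {VERB}; 7:foix {ADJ}.
There are 16 candidate sequences in total.
Checking each against the rules leaves 8 sequences.
Count = 8.

8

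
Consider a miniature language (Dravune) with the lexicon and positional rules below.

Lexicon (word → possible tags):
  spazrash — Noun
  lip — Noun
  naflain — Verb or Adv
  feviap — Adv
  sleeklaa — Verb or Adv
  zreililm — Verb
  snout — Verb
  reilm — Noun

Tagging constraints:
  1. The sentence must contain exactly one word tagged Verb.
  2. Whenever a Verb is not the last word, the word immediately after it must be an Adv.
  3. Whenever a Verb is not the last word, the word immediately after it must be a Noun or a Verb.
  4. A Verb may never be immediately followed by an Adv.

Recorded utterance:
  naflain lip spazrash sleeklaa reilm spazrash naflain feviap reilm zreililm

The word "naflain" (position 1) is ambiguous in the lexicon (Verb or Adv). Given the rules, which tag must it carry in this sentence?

Candidates per position — 1:naflain {Verb,Adv}; 2:lip {Noun}; 3:spazrash {Noun}; 4:sleeklaa {Verb,Adv}; 5:reilm {Noun}; 6:spazrash {Noun}; 7:naflain {Verb,Adv}; 8:feviap {Adv}; 9:reilm {Noun}; 10:zreililm {Verb}.
Position 1: tagging it Verb would leave rule 1 unsatisfiable, so it must be Adv.
Position 4: tagging it Verb would leave rule 1 unsatisfiable, so it must be Adv.
Position 7: tagging it Verb would leave rule 1 unsatisfiable, so it must be Adv.
The only consistent sequence is: Adv Noun Noun Adv Noun Noun Adv Adv Noun Verb.
Checking: rule 1 holds; rule 2 holds; rule 3 holds; rule 4 holds.

Adv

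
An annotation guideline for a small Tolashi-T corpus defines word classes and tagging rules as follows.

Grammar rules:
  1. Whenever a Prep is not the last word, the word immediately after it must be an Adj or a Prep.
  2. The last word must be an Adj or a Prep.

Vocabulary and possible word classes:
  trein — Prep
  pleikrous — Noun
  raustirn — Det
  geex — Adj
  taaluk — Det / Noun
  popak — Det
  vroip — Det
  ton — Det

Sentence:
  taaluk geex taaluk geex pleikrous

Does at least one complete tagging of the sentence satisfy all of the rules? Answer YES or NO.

NO

Candidates per position — 1:taaluk {Det,Noun}; 2:geex {Adj}; 3:taaluk {Det,Noun}; 4:geex {Adj}; 5:pleikrous {Noun}.
Rule 2 cannot be satisfied by any choice of tags from the lexicon.
So there is no consistent tagging.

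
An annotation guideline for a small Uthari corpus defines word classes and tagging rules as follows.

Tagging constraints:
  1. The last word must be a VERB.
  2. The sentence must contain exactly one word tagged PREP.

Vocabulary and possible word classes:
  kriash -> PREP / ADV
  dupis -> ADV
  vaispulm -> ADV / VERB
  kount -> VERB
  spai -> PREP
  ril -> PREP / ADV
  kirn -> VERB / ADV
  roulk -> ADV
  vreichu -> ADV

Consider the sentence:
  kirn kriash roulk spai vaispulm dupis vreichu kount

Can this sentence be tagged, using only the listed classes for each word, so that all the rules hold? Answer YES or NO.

YES

Candidates per position — 1:kirn {VERB,ADV}; 2:kriash {PREP,ADV}; 3:roulk {ADV}; 4:spai {PREP}; 5:vaispulm {ADV,VERB}; 6:dupis {ADV}; 7:vreichu {ADV}; 8:kount {VERB}.
One satisfying assignment: VERB ADV ADV PREP VERB ADV ADV VERB.
Checking: rule 1 ✓; rule 2 ✓.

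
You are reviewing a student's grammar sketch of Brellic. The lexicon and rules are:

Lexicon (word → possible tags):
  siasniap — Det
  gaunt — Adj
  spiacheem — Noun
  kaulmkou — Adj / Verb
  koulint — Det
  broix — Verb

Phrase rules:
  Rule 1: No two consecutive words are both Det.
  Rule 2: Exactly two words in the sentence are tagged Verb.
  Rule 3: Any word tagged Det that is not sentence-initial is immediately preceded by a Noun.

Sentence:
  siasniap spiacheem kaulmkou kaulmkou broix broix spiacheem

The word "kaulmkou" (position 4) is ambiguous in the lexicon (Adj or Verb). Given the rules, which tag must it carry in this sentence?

Candidates per position — 1:siasniap {Det}; 2:spiacheem {Noun}; 3:kaulmkou {Adj,Verb}; 4:kaulmkou {Adj,Verb}; 5:broix {Verb}; 6:broix {Verb}; 7:spiacheem {Noun}.
At position 3, choosing Verb makes rule 2 impossible to satisfy; hence Adj.
At position 4, choosing Verb makes rule 2 impossible to satisfy; hence Adj.
The unique satisfying tagging is: Det Noun Adj Adj Verb Verb Noun.
Checking: rule 1 ✓; rule 2 ✓; rule 3 ✓.

Adj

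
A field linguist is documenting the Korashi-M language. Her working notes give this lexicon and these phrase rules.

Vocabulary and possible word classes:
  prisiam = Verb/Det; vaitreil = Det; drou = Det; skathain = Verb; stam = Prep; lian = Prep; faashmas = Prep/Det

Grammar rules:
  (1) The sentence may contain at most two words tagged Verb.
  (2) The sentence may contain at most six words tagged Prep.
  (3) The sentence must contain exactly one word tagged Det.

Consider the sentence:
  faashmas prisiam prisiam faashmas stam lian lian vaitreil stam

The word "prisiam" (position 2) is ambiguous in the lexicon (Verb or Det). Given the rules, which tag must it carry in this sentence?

Candidates per position — 1:faashmas {Prep,Det}; 2:prisiam {Verb,Det}; 3:prisiam {Verb,Det}; 4:faashmas {Prep,Det}; 5:stam {Prep}; 6:lian {Prep}; 7:lian {Prep}; 8:vaitreil {Det}; 9:stam {Prep}.
Position 1: tagging it Det would leave rule 3 unsatisfiable, so it must be Prep.
Position 2: tagging it Det would leave rule 3 unsatisfiable, so it must be Verb.
Position 3: tagging it Det would leave rule 3 unsatisfiable, so it must be Verb.
Position 4: tagging it Det would leave rule 3 unsatisfiable, so it must be Prep.
So the tagging must be: Prep Verb Verb Prep Prep Prep Prep Det Prep.
Verifying each rule — rule 1 satisfied; rule 2 satisfied; rule 3 satisfied.

Verb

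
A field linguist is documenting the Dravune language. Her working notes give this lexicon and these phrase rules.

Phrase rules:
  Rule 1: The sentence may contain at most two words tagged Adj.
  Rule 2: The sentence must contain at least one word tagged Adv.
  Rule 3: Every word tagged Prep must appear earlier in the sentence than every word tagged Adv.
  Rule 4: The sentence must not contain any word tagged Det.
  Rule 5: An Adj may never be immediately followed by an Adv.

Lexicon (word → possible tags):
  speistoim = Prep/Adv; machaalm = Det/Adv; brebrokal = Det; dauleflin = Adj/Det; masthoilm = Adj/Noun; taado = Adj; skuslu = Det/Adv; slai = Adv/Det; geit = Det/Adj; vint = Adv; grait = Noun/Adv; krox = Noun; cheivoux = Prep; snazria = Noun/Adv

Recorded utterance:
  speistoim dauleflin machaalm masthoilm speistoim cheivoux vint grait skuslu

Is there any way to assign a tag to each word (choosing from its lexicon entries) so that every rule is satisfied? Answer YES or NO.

Candidates per position — 1:speistoim {Prep,Adv}; 2:dauleflin {Adj,Det}; 3:machaalm {Det,Adv}; 4:masthoilm {Adj,Noun}; 5:speistoim {Prep,Adv}; 6:cheivoux {Prep}; 7:vint {Adv}; 8:grait {Noun,Adv}; 9:skuslu {Det,Adv}.
Every candidate sequence violates at least one rule; no consistent tagging exists.

NO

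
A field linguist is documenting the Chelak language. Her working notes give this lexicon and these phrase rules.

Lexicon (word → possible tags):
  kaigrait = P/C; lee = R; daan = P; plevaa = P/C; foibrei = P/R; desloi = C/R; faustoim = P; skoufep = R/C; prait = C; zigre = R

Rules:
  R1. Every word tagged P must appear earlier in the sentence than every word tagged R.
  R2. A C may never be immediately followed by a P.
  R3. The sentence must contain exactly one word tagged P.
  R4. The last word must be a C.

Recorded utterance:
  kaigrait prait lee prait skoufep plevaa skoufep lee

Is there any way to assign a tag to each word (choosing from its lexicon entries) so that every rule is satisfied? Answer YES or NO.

NO

Candidates per position — 1:kaigrait {P,C}; 2:prait {C}; 3:lee {R}; 4:prait {C}; 5:skoufep {R,C}; 6:plevaa {P,C}; 7:skoufep {R,C}; 8:lee {R}.
Rule 4 cannot be satisfied by any choice of tags from the lexicon.
So there is no consistent tagging.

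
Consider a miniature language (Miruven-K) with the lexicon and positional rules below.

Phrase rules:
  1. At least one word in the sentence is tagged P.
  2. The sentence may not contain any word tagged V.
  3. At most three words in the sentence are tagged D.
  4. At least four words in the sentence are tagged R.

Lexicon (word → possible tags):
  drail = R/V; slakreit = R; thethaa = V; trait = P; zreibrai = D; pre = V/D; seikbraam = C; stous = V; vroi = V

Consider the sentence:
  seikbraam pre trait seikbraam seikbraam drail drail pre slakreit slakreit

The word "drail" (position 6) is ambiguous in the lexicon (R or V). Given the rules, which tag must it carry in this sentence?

Candidates per position — 1:seikbraam {C}; 2:pre {V,D}; 3:trait {P}; 4:seikbraam {C}; 5:seikbraam {C}; 6:drail {R,V}; 7:drail {R,V}; 8:pre {V,D}; 9:slakreit {R}; 10:slakreit {R}.
Position 2: V is ruled out by rule 2; that leaves D.
Position 6: V is ruled out by rule 2; that leaves R.
Position 7: V is ruled out by rule 2; that leaves R.
Position 8: V is ruled out by rule 2; that leaves D.
So the tagging must be: C D P C C R R D R R.
Verifying each rule — rule 1 holds; rule 2 holds; rule 3 holds; rule 4 holds.

R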